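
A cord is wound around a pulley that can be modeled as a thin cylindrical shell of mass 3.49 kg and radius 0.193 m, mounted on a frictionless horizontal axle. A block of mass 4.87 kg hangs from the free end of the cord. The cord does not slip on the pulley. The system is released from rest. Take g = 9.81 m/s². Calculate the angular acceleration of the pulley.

α ≈ 29.6 rad/s²

I = MR² = (3.49)(0.193)² = 0.1300 kg·m².
Block: mg − T = ma. Pulley: TR = Iα. No-slip: a = αR, so T = (I/R²)a = 3.490·a.
Then mg = (m + 3.490)a, so a = (4.87)(9.81)/(4.87 + 3.490) = 5.715 m/s².
α = a/R = 5.715/0.193 = 29.61 rad/s².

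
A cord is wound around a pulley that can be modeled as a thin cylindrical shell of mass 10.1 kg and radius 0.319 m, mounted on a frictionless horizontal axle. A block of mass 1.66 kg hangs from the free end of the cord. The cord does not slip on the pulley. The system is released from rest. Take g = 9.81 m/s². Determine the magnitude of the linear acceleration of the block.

I = MR² = (10.1)(0.319)² = 1.028 kg·m².
Block: mg − T = ma. Pulley: TR = Iα. No-slip: a = αR, so T = (I/R²)a = 10.10·a.
Then mg = (m + 10.10)a, so a = (1.66)(9.81)/(1.66 + 10.10) = 1.385 m/s².

a ≈ 1.38 m/s²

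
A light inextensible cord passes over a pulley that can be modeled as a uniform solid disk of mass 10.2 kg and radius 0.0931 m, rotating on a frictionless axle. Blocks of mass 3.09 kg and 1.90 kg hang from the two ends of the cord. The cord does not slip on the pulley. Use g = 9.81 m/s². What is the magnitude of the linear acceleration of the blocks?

a ≈ 1.16 m/s²

I = ½MR² = (1/2)(10.2)(0.0931)² = 0.04420 kg·m².
Heavier block: m₁g − T₁ = m₁a. Lighter block: T₂ − m₂g = m₂a.
Pulley: (T₁ − T₂)R = Iα = I(a/R), so T₁ − T₂ = (I/R²)a = (1/2)M_p a = 5.100·a.
Adding the three: (m₁ − m₂)g = (m₁ + m₂ + 5.100)a, so a = (3.09 − 1.90)(9.81)/(3.09 + 1.90 + 5.100) = 1.157 m/s².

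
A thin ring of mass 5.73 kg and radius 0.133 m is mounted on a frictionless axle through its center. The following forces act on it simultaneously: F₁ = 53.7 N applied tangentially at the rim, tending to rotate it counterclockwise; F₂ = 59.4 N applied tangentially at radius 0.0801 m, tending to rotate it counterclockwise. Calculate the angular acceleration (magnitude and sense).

α ≈ 117 rad/s², counterclockwise

I = MR² = (5.73)(0.133)² = 0.1014 kg·m².
Taking counterclockwise as positive: τ₁ = +(53.7)(0.133) = +7.142 N·m; τ₂ = +(59.4)(0.0801) = +4.758 N·m.
Net torque τ = 11.90 N·m.
α = τ/I = 11.90/0.1014 = 117.4 rad/s².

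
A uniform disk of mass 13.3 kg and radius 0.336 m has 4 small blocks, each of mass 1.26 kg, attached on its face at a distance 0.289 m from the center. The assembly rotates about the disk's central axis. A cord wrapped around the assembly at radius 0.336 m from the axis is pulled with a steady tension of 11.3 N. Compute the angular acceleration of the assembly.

α ≈ 3.24 rad/s²

I_disk = ½MR² = ½(13.3)(0.336)² = 0.7508 kg·m².
I_blocks = 4·m·r² = 4(1.26)(0.289)² = 0.4209 kg·m².
Total I = 1.172 kg·m².
τ = F r = (11.3)(0.336) = 3.797 N·m.
α = τ/I = 3.797/1.172 = 3.240 rad/s².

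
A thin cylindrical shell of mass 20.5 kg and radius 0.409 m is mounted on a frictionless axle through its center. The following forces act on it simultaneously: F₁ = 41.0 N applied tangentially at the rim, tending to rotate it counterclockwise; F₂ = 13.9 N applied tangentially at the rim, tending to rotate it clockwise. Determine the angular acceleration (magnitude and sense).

I = MR² = (20.5)(0.409)² = 3.429 kg·m².
Taking counterclockwise as positive: τ₁ = +(41.0)(0.409) = +16.77 N·m; τ₂ = −(13.9)(0.409) = −5.685 N·m.
Net torque τ = 11.08 N·m.
α = τ/I = 11.08/3.429 = 3.232 rad/s².

α ≈ 3.23 rad/s², counterclockwise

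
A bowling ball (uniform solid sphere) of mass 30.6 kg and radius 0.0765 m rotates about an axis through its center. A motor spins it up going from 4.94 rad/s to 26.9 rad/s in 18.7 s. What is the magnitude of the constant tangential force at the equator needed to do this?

I = (2/5)MR² = (2/5)(30.6)(0.0765)² = 0.07163 kg·m².
α = Δω/Δt = (26.9 − 4.94)/18.7 = 1.174 rad/s².
The required torque is τ = Iα = (0.07163)(1.174) = 0.08412 N·m.
A tangential force at the equator gives τ = FR, so F = τ/R = 0.08412/0.0765 = 1.100 N.

F ≈ 1.10 N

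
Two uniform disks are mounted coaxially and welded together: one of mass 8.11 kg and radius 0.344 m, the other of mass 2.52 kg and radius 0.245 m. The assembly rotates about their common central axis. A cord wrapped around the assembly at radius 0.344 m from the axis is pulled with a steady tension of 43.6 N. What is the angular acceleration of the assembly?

α ≈ 27.0 rad/s²

I = ½M₁R₁² + ½M₂R₂² = ½(8.11)(0.344)² + ½(2.52)(0.245)² = 0.5555 kg·m².
τ = F r = (43.6)(0.344) = 15.00 N·m.
α = τ/I = 15.00/0.5555 = 27.00 rad/s².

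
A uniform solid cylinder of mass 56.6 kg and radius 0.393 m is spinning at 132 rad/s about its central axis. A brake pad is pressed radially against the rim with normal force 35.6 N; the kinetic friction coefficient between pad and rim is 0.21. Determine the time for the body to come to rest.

I = ½MR² = (1/2)(56.6)(0.393)² = 4.371 kg·m².
Friction force f = μN = (0.21)(35.6) = 7.476 N at the rim; torque magnitude τ = fR = 2.938 N·m, opposing ω.
|α| = τ/I = 2.938/4.371 = 0.6722 rad/s² (deceleration).
0 = ω₀ − |α|t ⇒ t = ω₀/|α| = 132/0.6722 = 196.4 s.

t ≈ 196 s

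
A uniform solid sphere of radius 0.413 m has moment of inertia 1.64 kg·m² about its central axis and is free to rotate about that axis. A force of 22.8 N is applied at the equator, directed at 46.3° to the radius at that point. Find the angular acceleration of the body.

α ≈ 4.15 rad/s²

Only the tangential component produces torque: τ = F R sinθ = (22.8)(0.413) sin 46.3° = 6.808 N·m.
Newton's second law for rotation, τ = Iα, gives α = τ/I = 6.808/1.640 = 4.151 rad/s².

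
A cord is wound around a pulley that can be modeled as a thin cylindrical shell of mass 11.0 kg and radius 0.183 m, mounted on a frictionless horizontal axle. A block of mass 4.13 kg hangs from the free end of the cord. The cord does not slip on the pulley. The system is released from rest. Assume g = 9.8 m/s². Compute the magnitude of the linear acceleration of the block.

a ≈ 2.68 m/s²

I = MR² = (11.0)(0.183)² = 0.3684 kg·m².
Block: mg − T = ma. Pulley: TR = Iα. No-slip: a = αR, so T = (I/R²)a = 11.00·a.
Then mg = (m + 11.00)a, so a = (4.13)(9.8)/(4.13 + 11.00) = 2.675 m/s².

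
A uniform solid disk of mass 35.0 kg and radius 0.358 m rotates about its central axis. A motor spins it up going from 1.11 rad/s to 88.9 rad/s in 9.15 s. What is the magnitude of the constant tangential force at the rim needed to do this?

I = ½MR² = (1/2)(35.0)(0.358)² = 2.243 kg·m².
α = Δω/Δt = (88.9 − 1.11)/9.15 = 9.595 rad/s².
The required torque is τ = Iα = (2.243)(9.595) = 21.52 N·m.
A tangential force at the rim gives τ = FR, so F = τ/R = 21.52/0.358 = 60.11 N.

F ≈ 60.1 N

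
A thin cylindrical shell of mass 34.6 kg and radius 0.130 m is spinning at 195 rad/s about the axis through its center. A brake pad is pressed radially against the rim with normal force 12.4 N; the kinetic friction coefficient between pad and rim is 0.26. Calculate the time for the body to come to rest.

I = MR² = (34.6)(0.130)² = 0.5847 kg·m².
Friction force f = μN = (0.26)(12.4) = 3.224 N at the rim; torque magnitude τ = fR = 0.4191 N·m, opposing ω.
|α| = τ/I = 0.4191/0.5847 = 0.7168 rad/s² (deceleration).
0 = ω₀ − |α|t ⇒ t = ω₀/|α| = 195/0.7168 = 272.1 s.

t ≈ 272 s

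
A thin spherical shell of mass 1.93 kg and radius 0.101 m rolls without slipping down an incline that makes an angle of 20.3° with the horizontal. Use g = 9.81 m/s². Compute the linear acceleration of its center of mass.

a ≈ 2.04 m/s²

Translation along the incline: Mg sinθ − f = Ma.
Rotation about the center: fR = Iα with I = (2/3)MR². No-slip gives a = αR, so f = (I/R²)a = (2/3)M a.
Substituting: Mg sinθ = (1 + 0.6667)Ma, so a = g sinθ/(1 + 0.6667) = (9.81) sin 20.3° / 1.667 = 2.042 m/s².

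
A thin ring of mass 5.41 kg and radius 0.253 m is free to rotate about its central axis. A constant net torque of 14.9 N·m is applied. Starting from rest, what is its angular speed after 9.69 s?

ω ≈ 417 rad/s

I = MR² = (5.41)(0.253)² = 0.3463 kg·m².
α = τ/I = 14.9/0.3463 = 43.03 rad/s².
ω = ω₀ + αt = 0 + (43.03)(9.69) = 416.9 rad/s.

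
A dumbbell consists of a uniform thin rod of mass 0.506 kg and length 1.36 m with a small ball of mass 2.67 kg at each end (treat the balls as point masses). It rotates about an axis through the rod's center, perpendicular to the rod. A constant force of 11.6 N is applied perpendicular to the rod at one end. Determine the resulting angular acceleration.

I_rod = (1/12)ML² = (1/12)(0.506)(1.36)² = 0.07799 kg·m².
I_balls = 2·m·(L/2)² = 2(2.67)(0.6800)² = 2.469 kg·m².
Total I = 2.547 kg·m².
τ = F·(L/2) = (11.6)(0.680) = 7.888 N·m.
α = τ/I = 7.888/2.547 = 3.097 rad/s².

α ≈ 3.10 rad/s²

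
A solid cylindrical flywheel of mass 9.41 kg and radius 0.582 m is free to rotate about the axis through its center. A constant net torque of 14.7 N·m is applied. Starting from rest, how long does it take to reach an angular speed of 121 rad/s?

I = ½MR² = (1/2)(9.41)(0.582)² = 1.594 kg·m².
α = τ/I = 14.7/1.594 = 9.224 rad/s².
ω = αt ⇒ t = ω/α = 121/9.224 = 13.12 s.

t ≈ 13.1 s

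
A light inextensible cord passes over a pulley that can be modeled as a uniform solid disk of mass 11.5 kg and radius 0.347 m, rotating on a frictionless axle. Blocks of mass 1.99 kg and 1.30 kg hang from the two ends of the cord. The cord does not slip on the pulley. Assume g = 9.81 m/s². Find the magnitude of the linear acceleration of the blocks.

a ≈ 0.749 m/s²

I = ½MR² = (1/2)(11.5)(0.347)² = 0.6924 kg·m².
Heavier block: m₁g − T₁ = m₁a. Lighter block: T₂ − m₂g = m₂a.
Pulley: (T₁ − T₂)R = Iα = I(a/R), so T₁ − T₂ = (I/R²)a = (1/2)M_p a = 5.750·a.
Adding the three: (m₁ − m₂)g = (m₁ + m₂ + 5.750)a, so a = (1.99 − 1.30)(9.81)/(1.99 + 1.30 + 5.750) = 0.7488 m/s².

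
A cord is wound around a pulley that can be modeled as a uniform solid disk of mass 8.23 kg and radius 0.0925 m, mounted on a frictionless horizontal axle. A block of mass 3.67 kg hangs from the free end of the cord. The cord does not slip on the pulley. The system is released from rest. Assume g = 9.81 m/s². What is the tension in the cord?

I = ½MR² = (1/2)(8.23)(0.0925)² = 0.03521 kg·m².
Block: mg − T = ma. Pulley: TR = Iα. No-slip: a = αR, so T = (I/R²)a = 4.115·a.
Then mg = (m + 4.115)a, so a = (3.67)(9.81)/(3.67 + 4.115) = 4.625 m/s².
T = 4.115·a = 19.03 N.

T ≈ 19.0 N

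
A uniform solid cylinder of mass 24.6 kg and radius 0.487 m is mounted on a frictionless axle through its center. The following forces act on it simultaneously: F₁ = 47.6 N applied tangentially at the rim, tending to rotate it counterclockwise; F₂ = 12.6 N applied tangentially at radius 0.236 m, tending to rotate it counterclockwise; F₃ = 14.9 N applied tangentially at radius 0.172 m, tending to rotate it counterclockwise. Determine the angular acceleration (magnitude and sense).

α ≈ 9.84 rad/s², counterclockwise

I = ½MR² = (1/2)(24.6)(0.487)² = 2.917 kg·m².
Taking counterclockwise as positive: τ₁ = +(47.6)(0.487) = +23.18 N·m; τ₂ = +(12.6)(0.236) = +2.974 N·m; τ₃ = +(14.9)(0.172) = +2.563 N·m.
Net torque τ = 28.72 N·m.
α = τ/I = 28.72/2.917 = 9.844 rad/s².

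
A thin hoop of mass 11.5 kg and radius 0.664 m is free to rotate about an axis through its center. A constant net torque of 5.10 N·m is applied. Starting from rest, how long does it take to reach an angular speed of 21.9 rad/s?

t ≈ 21.8 s

I = MR² = (11.5)(0.664)² = 5.070 kg·m².
α = τ/I = 5.10/5.070 = 1.006 rad/s².
ω = αt ⇒ t = ω/α = 21.9/1.006 = 21.77 s.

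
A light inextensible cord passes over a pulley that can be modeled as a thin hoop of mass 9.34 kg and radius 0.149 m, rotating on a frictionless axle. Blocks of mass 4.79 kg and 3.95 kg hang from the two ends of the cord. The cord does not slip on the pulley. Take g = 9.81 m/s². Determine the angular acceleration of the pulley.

α ≈ 3.06 rad/s²

I = MR² = (9.34)(0.149)² = 0.2074 kg·m².
Heavier block: m₁g − T₁ = m₁a. Lighter block: T₂ − m₂g = m₂a.
Pulley: (T₁ − T₂)R = Iα = I(a/R), so T₁ − T₂ = (I/R²)a = 1·M_p a = 9.340·a.
Adding the three: (m₁ − m₂)g = (m₁ + m₂ + 9.340)a, so a = (4.79 − 3.95)(9.81)/(4.79 + 3.95 + 9.340) = 0.4558 m/s².
α = a/R = 0.4558/0.149 = 3.059 rad/s².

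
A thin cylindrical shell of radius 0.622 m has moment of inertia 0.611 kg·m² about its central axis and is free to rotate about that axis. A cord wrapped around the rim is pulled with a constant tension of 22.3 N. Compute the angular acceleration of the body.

α ≈ 22.7 rad/s²

τ = F R = (22.3)(0.622) = 13.87 N·m.
Newton's second law for rotation, τ = Iα, gives α = τ/I = 13.87/0.6110 = 22.70 rad/s².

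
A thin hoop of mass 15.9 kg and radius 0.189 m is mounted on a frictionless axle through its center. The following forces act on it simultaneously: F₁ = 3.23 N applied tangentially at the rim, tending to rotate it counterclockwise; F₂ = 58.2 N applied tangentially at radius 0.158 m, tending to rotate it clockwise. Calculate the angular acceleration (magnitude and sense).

α ≈ 15.1 rad/s², clockwise

I = MR² = (15.9)(0.189)² = 0.5680 kg·m².
Taking counterclockwise as positive: τ₁ = +(3.23)(0.189) = +0.6105 N·m; τ₂ = −(58.2)(0.158) = −9.196 N·m.
Net torque τ = -8.585 N·m.
α = τ/I = -8.585/0.5680 = -15.12 rad/s².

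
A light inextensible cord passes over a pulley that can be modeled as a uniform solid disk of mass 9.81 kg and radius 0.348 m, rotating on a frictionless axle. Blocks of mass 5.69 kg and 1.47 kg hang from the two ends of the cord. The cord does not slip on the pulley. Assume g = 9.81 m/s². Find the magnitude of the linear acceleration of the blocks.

a ≈ 3.43 m/s²

I = ½MR² = (1/2)(9.81)(0.348)² = 0.5940 kg·m².
Heavier block: m₁g − T₁ = m₁a. Lighter block: T₂ − m₂g = m₂a.
Pulley: (T₁ − T₂)R = Iα = I(a/R), so T₁ − T₂ = (I/R²)a = (1/2)M_p a = 4.905·a.
Adding the three: (m₁ − m₂)g = (m₁ + m₂ + 4.905)a, so a = (5.69 − 1.47)(9.81)/(5.69 + 1.47 + 4.905) = 3.431 m/s².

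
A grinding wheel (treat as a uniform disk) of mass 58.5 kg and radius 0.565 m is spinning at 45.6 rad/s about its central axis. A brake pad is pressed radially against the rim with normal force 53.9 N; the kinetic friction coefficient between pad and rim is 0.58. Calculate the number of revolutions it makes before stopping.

≈ 87.5 revolutions

I = ½MR² = (1/2)(58.5)(0.565)² = 9.337 kg·m².
Friction force f = μN = (0.58)(53.9) = 31.26 N at the rim; torque magnitude τ = fR = 17.66 N·m, opposing ω.
|α| = τ/I = 17.66/9.337 = 1.892 rad/s² (deceleration).
ω² = ω₀² − 2|α|θ with ω = 0 ⇒ θ = ω₀²/(2|α|) = 549.6 rad = 87.47 rev.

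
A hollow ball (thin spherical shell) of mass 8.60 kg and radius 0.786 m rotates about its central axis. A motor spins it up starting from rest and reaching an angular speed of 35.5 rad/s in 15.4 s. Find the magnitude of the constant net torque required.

τ ≈ 8.17 N·m

I = (2/3)MR² = (2/3)(8.60)(0.786)² = 3.542 kg·m².
α = Δω/Δt = (35.5 − 0)/15.4 = 2.305 rad/s².
τ = Iα = (3.542)(2.305) = 8.165 N·m.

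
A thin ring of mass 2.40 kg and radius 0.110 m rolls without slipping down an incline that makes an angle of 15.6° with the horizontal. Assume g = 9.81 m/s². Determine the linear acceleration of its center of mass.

Translation along the incline: Mg sinθ − f = Ma.
Rotation about the center: fR = Iα with I = MR². No-slip gives a = αR, so f = (I/R²)a = M a.
Substituting: Mg sinθ = (1 + 1.000)Ma, so a = g sinθ/(1 + 1.000) = (9.81) sin 15.6° / 2.000 = 1.319 m/s².

a ≈ 1.32 m/s²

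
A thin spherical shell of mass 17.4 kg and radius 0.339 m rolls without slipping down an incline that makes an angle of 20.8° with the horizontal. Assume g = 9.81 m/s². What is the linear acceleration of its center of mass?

a ≈ 2.09 m/s²

Translation along the incline: Mg sinθ − f = Ma.
Rotation about the center: fR = Iα with I = (2/3)MR². No-slip gives a = αR, so f = (I/R²)a = (2/3)M a.
Substituting: Mg sinθ = (1 + 0.6667)Ma, so a = g sinθ/(1 + 0.6667) = (9.81) sin 20.8° / 1.667 = 2.090 m/s².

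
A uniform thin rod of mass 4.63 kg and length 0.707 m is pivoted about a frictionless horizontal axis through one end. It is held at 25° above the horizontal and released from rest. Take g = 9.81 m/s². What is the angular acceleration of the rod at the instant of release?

About the pivot, I = (1/3)ML² = (1/3)(4.63)(0.707)² = 0.7714 kg·m².
The weight acts at the center, a distance L/2 = 0.3535 m from the pivot; τ = Mg(L/2) cos 25° = 14.55 N·m.
α = τ/I = 14.55/0.7714 = 18.86 rad/s².
(Equivalently α = (3g/(2L)) cos 25° = 18.86 rad/s².)

α ≈ 18.9 rad/s²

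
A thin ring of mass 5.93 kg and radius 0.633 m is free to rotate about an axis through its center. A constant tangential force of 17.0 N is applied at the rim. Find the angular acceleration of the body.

α ≈ 4.53 rad/s²

I = MR² = (5.93)(0.633)² = 2.376 kg·m².
τ = F R = (17.0)(0.633) = 10.76 N·m.
Newton's second law for rotation, τ = Iα, gives α = τ/I = 10.76/2.376 = 4.529 rad/s².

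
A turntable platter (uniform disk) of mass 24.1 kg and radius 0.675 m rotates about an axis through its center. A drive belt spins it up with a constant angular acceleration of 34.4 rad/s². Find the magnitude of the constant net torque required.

τ ≈ 189 N·m

I = ½MR² = (1/2)(24.1)(0.675)² = 5.490 kg·m².
τ = Iα = (5.490)(34.40) = 188.9 N·m.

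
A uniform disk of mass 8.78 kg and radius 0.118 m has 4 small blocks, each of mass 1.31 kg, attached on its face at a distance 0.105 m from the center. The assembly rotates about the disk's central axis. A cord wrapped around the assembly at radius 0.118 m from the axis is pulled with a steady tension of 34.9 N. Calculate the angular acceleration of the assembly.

I_disk = ½MR² = ½(8.78)(0.118)² = 0.06113 kg·m².
I_blocks = 4·m·r² = 4(1.31)(0.105)² = 0.05777 kg·m².
Total I = 0.1189 kg·m².
τ = F r = (34.9)(0.118) = 4.118 N·m.
α = τ/I = 4.118/0.1189 = 34.64 rad/s².

α ≈ 34.6 rad/s²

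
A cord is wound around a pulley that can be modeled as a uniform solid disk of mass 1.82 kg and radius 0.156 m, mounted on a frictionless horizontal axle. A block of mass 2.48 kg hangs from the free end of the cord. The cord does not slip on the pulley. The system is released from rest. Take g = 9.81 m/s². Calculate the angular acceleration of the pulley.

α ≈ 46.0 rad/s²

I = ½MR² = (1/2)(1.82)(0.156)² = 0.02215 kg·m².
Block: mg − T = ma. Pulley: TR = Iα. No-slip: a = αR, so T = (I/R²)a = 0.9100·a.
Then mg = (m + 0.9100)a, so a = (2.48)(9.81)/(2.48 + 0.9100) = 7.177 m/s².
α = a/R = 7.177/0.156 = 46.00 rad/s².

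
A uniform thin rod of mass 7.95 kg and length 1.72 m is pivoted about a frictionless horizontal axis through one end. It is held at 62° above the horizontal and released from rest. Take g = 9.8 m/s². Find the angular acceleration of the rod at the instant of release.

α ≈ 4.01 rad/s²

About the pivot, I = (1/3)ML² = (1/3)(7.95)(1.72)² = 7.840 kg·m².
The weight acts at the center, a distance L/2 = 0.8600 m from the pivot; τ = Mg(L/2) cos 62° = 31.46 N·m.
α = τ/I = 31.46/7.840 = 4.012 rad/s².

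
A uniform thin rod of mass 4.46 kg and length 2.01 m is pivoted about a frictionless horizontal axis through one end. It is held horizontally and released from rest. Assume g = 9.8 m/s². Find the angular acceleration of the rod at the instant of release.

About the pivot, I = (1/3)ML² = (1/3)(4.46)(2.01)² = 6.006 kg·m².
The weight acts at the center, a distance L/2 = 1.005 m from the pivot; τ = Mg(L/2) = 43.93 N·m.
α = τ/I = 43.93/6.006 = 7.313 rad/s².

α ≈ 7.31 rad/s²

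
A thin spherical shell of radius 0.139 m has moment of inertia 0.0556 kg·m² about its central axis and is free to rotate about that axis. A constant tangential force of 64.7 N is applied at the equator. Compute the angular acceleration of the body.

τ = F R = (64.7)(0.139) = 8.993 N·m.
Newton's second law for rotation, τ = Iα, gives α = τ/I = 8.993/0.05560 = 161.8 rad/s².

α ≈ 162 rad/s²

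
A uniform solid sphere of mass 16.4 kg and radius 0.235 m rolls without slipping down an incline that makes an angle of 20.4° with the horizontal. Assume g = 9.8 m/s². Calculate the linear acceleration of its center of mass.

Translation along the incline: Mg sinθ − f = Ma.
Rotation about the center: fR = Iα with I = (2/5)MR². No-slip gives a = αR, so f = (I/R²)a = (2/5)M a.
Substituting: Mg sinθ = (1 + 0.4000)Ma, so a = g sinθ/(1 + 0.4000) = (9.8) sin 20.4° / 1.400 = 2.440 m/s².

a ≈ 2.44 m/s²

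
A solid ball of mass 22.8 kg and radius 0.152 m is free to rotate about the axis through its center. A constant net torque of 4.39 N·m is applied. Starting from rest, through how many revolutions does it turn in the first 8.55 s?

I = (2/5)MR² = (2/5)(22.8)(0.152)² = 0.2107 kg·m².
α = τ/I = 4.39/0.2107 = 20.83 rad/s².
θ = ½αt² = ½(20.83)(8.55)² = 761.5 rad.
Revolutions = θ/(2π) = 121.2.

≈ 121 revolutions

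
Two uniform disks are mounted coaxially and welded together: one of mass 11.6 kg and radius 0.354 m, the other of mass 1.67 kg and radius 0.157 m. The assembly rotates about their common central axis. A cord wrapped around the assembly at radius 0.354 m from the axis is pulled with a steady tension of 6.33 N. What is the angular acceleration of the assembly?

α ≈ 3.00 rad/s²

I = ½M₁R₁² + ½M₂R₂² = ½(11.6)(0.354)² + ½(1.67)(0.157)² = 0.7474 kg·m².
τ = F r = (6.33)(0.354) = 2.241 N·m.
α = τ/I = 2.241/0.7474 = 2.998 rad/s².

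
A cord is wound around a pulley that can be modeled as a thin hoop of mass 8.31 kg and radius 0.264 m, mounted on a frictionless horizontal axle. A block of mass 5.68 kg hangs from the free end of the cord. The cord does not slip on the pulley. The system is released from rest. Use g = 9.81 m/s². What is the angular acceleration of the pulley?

I = MR² = (8.31)(0.264)² = 0.5792 kg·m².
Block: mg − T = ma. Pulley: TR = Iα. No-slip: a = αR, so T = (I/R²)a = 8.310·a.
Then mg = (m + 8.310)a, so a = (5.68)(9.81)/(5.68 + 8.310) = 3.983 m/s².
α = a/R = 3.983/0.264 = 15.09 rad/s².

α ≈ 15.1 rad/s²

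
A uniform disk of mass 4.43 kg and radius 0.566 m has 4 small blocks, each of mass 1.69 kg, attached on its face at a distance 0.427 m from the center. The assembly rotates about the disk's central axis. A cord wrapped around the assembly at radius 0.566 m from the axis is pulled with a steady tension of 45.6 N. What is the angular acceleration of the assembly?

α ≈ 13.3 rad/s²

I_disk = ½MR² = ½(4.43)(0.566)² = 0.7096 kg·m².
I_blocks = 4·m·r² = 4(1.69)(0.427)² = 1.233 kg·m².
Total I = 1.942 kg·m².
τ = F r = (45.6)(0.566) = 25.81 N·m.
α = τ/I = 25.81/1.942 = 13.29 rad/s².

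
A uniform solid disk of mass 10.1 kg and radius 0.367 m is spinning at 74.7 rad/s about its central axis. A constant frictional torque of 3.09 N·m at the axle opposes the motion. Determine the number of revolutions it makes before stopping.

≈ 97.7 revolutions

I = ½MR² = (1/2)(10.1)(0.367)² = 0.6802 kg·m².
The net torque has magnitude 3.09 N·m, opposing ω.
|α| = τ/I = 3.090/0.6802 = 4.543 rad/s² (deceleration).
ω² = ω₀² − 2|α|θ with ω = 0 ⇒ θ = ω₀²/(2|α|) = 614.2 rad = 97.75 rev.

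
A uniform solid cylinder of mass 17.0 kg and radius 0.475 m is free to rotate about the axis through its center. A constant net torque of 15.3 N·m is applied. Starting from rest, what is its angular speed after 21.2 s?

ω ≈ 169 rad/s

I = ½MR² = (1/2)(17.0)(0.475)² = 1.918 kg·m².
α = τ/I = 15.3/1.918 = 7.978 rad/s².
ω = ω₀ + αt = 0 + (7.978)(21.2) = 169.1 rad/s.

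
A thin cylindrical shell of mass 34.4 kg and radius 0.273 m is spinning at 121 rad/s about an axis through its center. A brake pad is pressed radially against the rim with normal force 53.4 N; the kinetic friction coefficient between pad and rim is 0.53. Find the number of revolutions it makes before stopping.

≈ 387 revolutions

I = MR² = (34.4)(0.273)² = 2.564 kg·m².
Friction force f = μN = (0.53)(53.4) = 28.30 N at the rim; torque magnitude τ = fR = 7.726 N·m, opposing ω.
|α| = τ/I = 7.726/2.564 = 3.014 rad/s² (deceleration).
ω² = ω₀² − 2|α|θ with ω = 0 ⇒ θ = ω₀²/(2|α|) = 2429 rad = 386.6 rev.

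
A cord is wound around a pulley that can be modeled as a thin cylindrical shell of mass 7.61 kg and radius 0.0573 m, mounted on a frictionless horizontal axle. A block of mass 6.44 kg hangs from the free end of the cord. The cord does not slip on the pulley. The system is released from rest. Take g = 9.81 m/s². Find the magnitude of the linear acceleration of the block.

a ≈ 4.50 m/s²

I = MR² = (7.61)(0.0573)² = 0.02499 kg·m².
Block: mg − T = ma. Pulley: TR = Iα. No-slip: a = αR, so T = (I/R²)a = 7.610·a.
Then mg = (m + 7.610)a, so a = (6.44)(9.81)/(6.44 + 7.610) = 4.497 m/s².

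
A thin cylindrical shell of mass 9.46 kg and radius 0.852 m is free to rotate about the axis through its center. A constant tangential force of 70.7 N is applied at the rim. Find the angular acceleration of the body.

I = MR² = (9.46)(0.852)² = 6.867 kg·m².
τ = F R = (70.7)(0.852) = 60.24 N·m.
Newton's second law for rotation, τ = Iα, gives α = τ/I = 60.24/6.867 = 8.772 rad/s².

α ≈ 8.77 rad/s²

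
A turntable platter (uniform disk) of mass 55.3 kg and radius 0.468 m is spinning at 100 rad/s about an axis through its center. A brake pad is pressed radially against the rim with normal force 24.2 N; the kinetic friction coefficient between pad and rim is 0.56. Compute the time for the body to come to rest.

I = ½MR² = (1/2)(55.3)(0.468)² = 6.056 kg·m².
Friction force f = μN = (0.56)(24.2) = 13.55 N at the rim; torque magnitude τ = fR = 6.342 N·m, opposing ω.
|α| = τ/I = 6.342/6.056 = 1.047 rad/s² (deceleration).
0 = ω₀ − |α|t ⇒ t = ω₀/|α| = 100/1.047 = 95.49 s.

t ≈ 95.5 s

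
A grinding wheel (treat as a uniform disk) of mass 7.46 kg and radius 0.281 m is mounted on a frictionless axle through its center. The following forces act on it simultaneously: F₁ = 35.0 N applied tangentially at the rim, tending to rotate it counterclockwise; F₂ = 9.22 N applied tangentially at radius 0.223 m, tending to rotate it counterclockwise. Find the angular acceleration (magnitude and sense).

α ≈ 40.4 rad/s², counterclockwise

I = ½MR² = (1/2)(7.46)(0.281)² = 0.2945 kg·m².
Taking counterclockwise as positive: τ₁ = +(35.0)(0.281) = +9.835 N·m; τ₂ = +(9.22)(0.223) = +2.056 N·m.
Net torque τ = 11.89 N·m.
α = τ/I = 11.89/0.2945 = 40.37 rad/s².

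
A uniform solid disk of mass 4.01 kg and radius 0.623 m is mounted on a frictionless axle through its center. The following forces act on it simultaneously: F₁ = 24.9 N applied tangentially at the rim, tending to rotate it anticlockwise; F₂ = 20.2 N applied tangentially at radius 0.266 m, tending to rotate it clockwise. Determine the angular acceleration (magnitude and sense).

I = ½MR² = (1/2)(4.01)(0.623)² = 0.7782 kg·m².
Taking anticlockwise as positive: τ₁ = +(24.9)(0.623) = +15.51 N·m; τ₂ = −(20.2)(0.266) = −5.373 N·m.
Net torque τ = 10.14 N·m.
α = τ/I = 10.14/0.7782 = 13.03 rad/s².

α ≈ 13.0 rad/s², anticlockwise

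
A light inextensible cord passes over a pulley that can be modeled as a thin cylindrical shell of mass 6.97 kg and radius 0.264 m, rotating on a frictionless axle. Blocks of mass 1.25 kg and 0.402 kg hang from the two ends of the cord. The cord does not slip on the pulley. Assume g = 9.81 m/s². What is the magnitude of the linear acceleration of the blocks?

a ≈ 0.965 m/s²

I = MR² = (6.97)(0.264)² = 0.4858 kg·m².
Heavier block: m₁g − T₁ = m₁a. Lighter block: T₂ − m₂g = m₂a.
Pulley: (T₁ − T₂)R = Iα = I(a/R), so T₁ − T₂ = (I/R²)a = 1·M_p a = 6.970·a.
Adding the three: (m₁ − m₂)g = (m₁ + m₂ + 6.970)a, so a = (1.25 − 0.402)(9.81)/(1.25 + 0.402 + 6.970) = 0.9648 m/s².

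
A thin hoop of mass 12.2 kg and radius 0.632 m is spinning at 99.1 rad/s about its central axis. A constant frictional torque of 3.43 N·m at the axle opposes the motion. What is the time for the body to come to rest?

t ≈ 141 s

I = MR² = (12.2)(0.632)² = 4.873 kg·m².
The net torque has magnitude 3.43 N·m, opposing ω.
|α| = τ/I = 3.430/4.873 = 0.7039 rad/s² (deceleration).
0 = ω₀ − |α|t ⇒ t = ω₀/|α| = 99.1/0.7039 = 140.8 s.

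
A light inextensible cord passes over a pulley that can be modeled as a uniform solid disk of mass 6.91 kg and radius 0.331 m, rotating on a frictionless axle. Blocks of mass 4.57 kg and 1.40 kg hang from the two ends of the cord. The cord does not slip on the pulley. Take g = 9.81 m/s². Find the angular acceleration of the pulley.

I = ½MR² = (1/2)(6.91)(0.331)² = 0.3785 kg·m².
Heavier block: m₁g − T₁ = m₁a. Lighter block: T₂ − m₂g = m₂a.
Pulley: (T₁ − T₂)R = Iα = I(a/R), so T₁ − T₂ = (I/R²)a = (1/2)M_p a = 3.455·a.
Adding the three: (m₁ − m₂)g = (m₁ + m₂ + 3.455)a, so a = (4.57 − 1.40)(9.81)/(4.57 + 1.40 + 3.455) = 3.299 m/s².
α = a/R = 3.299/0.331 = 9.968 rad/s².

α ≈ 9.97 rad/s²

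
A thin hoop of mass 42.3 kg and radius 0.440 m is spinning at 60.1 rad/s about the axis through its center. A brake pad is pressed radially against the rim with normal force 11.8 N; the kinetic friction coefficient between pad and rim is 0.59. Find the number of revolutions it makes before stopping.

≈ 768 revolutions

I = MR² = (42.3)(0.440)² = 8.189 kg·m².
Friction force f = μN = (0.59)(11.8) = 6.962 N at the rim; torque magnitude τ = fR = 3.063 N·m, opposing ω.
|α| = τ/I = 3.063/8.189 = 0.3741 rad/s² (deceleration).
ω² = ω₀² − 2|α|θ with ω = 0 ⇒ θ = ω₀²/(2|α|) = 4828 rad = 768.4 rev.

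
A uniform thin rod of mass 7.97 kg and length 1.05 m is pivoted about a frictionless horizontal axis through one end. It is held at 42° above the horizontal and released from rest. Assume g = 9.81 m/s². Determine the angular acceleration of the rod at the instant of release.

α ≈ 10.4 rad/s²

About the pivot, I = (1/3)ML² = (1/3)(7.97)(1.05)² = 2.929 kg·m².
The weight acts at the center, a distance L/2 = 0.5250 m from the pivot; τ = Mg(L/2) cos 42° = 30.50 N·m.
α = τ/I = 30.50/2.929 = 10.41 rad/s².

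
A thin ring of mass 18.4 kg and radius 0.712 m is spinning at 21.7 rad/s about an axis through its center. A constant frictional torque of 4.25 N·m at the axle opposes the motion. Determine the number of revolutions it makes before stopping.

I = MR² = (18.4)(0.712)² = 9.328 kg·m².
The net torque has magnitude 4.25 N·m, opposing ω.
|α| = τ/I = 4.250/9.328 = 0.4556 rad/s² (deceleration).
ω² = ω₀² − 2|α|θ with ω = 0 ⇒ θ = ω₀²/(2|α|) = 516.7 rad = 82.24 rev.

≈ 82.2 revolutions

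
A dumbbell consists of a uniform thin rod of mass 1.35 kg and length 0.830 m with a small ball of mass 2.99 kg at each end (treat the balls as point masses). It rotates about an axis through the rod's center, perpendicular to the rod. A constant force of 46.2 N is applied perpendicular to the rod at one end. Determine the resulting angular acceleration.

α ≈ 17.3 rad/s²

I_rod = (1/12)ML² = (1/12)(1.35)(0.830)² = 0.07750 kg·m².
I_balls = 2·m·(L/2)² = 2(2.99)(0.4150)² = 1.030 kg·m².
Total I = 1.107 kg·m².
τ = F·(L/2) = (46.2)(0.415) = 19.17 N·m.
α = τ/I = 19.17/1.107 = 17.31 rad/s².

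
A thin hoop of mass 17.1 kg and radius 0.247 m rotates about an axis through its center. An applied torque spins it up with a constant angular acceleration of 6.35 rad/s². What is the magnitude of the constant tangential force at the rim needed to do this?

F ≈ 26.8 N

I = MR² = (17.1)(0.247)² = 1.043 kg·m².
The required torque is τ = Iα = (1.043)(6.350) = 6.625 N·m.
A tangential force at the rim gives τ = FR, so F = τ/R = 6.625/0.247 = 26.82 N.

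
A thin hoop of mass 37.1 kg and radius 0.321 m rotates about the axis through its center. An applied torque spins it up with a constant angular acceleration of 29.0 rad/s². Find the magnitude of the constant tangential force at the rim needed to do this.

I = MR² = (37.1)(0.321)² = 3.823 kg·m².
The required torque is τ = Iα = (3.823)(29.00) = 110.9 N·m.
A tangential force at the rim gives τ = FR, so F = τ/R = 110.9/0.321 = 345.4 N.

F ≈ 345 N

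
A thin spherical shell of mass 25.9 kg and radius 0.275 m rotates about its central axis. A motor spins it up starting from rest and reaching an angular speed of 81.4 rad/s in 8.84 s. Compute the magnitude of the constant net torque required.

τ ≈ 12.0 N·m

I = (2/3)MR² = (2/3)(25.9)(0.275)² = 1.306 kg·m².
α = Δω/Δt = (81.4 − 0)/8.84 = 9.208 rad/s².
τ = Iα = (1.306)(9.208) = 12.02 N·m.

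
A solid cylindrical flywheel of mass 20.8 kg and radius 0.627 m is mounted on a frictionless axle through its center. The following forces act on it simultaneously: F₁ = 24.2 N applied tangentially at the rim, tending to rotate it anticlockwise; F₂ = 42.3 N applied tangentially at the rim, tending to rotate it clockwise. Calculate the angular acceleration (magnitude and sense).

α ≈ 2.78 rad/s², clockwise

I = ½MR² = (1/2)(20.8)(0.627)² = 4.089 kg·m².
Taking anticlockwise as positive: τ₁ = +(24.2)(0.627) = +15.17 N·m; τ₂ = −(42.3)(0.627) = −26.52 N·m.
Net torque τ = -11.35 N·m.
α = τ/I = -11.35/4.089 = -2.776 rad/s².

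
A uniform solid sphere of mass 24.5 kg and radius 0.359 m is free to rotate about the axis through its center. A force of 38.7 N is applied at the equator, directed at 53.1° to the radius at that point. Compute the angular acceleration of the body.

α ≈ 8.80 rad/s²

I = (2/5)MR² = (2/5)(24.5)(0.359)² = 1.263 kg·m².
Only the tangential component produces torque: τ = F R sinθ = (38.7)(0.359) sin 53.1° = 11.11 N·m.
From τ = Iα: α = 11.11/1.263 = 8.796 rad/s².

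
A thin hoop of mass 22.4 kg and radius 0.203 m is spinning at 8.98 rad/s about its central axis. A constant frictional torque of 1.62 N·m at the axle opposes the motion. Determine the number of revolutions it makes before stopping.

≈ 3.66 revolutions

I = MR² = (22.4)(0.203)² = 0.9231 kg·m².
The net torque has magnitude 1.62 N·m, opposing ω.
|α| = τ/I = 1.620/0.9231 = 1.755 rad/s² (deceleration).
ω² = ω₀² − 2|α|θ with ω = 0 ⇒ θ = ω₀²/(2|α|) = 22.97 rad = 3.657 rev.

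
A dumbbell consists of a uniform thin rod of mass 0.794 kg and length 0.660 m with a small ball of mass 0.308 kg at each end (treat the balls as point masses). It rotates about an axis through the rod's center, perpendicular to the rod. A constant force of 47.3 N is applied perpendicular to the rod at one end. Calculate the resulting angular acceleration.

I_rod = (1/12)ML² = (1/12)(0.794)(0.660)² = 0.02882 kg·m².
I_balls = 2·m·(L/2)² = 2(0.308)(0.3300)² = 0.06708 kg·m².
Total I = 0.09590 kg·m².
τ = F·(L/2) = (47.3)(0.330) = 15.61 N·m.
α = τ/I = 15.61/0.09590 = 162.8 rad/s².

α ≈ 163 rad/s²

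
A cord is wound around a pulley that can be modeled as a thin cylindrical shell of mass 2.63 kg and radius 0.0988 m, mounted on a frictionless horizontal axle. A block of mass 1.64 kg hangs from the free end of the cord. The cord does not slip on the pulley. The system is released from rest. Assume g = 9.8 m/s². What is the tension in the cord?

T ≈ 9.90 N

I = MR² = (2.63)(0.0988)² = 0.02567 kg·m².
Block: mg − T = ma. Pulley: TR = Iα. No-slip: a = αR, so T = (I/R²)a = 2.630·a.
Then mg = (m + 2.630)a, so a = (1.64)(9.8)/(1.64 + 2.630) = 3.764 m/s².
T = 2.630·a = 9.899 N.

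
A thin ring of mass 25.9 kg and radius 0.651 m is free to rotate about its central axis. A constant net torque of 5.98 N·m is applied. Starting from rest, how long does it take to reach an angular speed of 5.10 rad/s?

I = MR² = (25.9)(0.651)² = 10.98 kg·m².
α = τ/I = 5.98/10.98 = 0.5448 rad/s².
ω = αt ⇒ t = ω/α = 5.10/0.5448 = 9.361 s.

t ≈ 9.36 s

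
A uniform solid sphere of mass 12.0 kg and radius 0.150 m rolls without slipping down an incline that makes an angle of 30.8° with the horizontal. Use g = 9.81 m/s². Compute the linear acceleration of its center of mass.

a ≈ 3.59 m/s²

Translation along the incline: Mg sinθ − f = Ma.
Rotation about the center: fR = Iα with I = (2/5)MR². No-slip gives a = αR, so f = (I/R²)a = (2/5)M a.
Substituting: Mg sinθ = (1 + 0.4000)Ma, so a = g sinθ/(1 + 0.4000) = (9.81) sin 30.8° / 1.400 = 3.588 m/s².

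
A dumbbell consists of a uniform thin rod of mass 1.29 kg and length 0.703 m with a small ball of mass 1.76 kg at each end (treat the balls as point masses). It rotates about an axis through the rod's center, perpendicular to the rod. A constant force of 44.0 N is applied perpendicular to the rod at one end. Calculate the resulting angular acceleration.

α ≈ 31.7 rad/s²

I_rod = (1/12)ML² = (1/12)(1.29)(0.703)² = 0.05313 kg·m².
I_balls = 2·m·(L/2)² = 2(1.76)(0.3515)² = 0.4349 kg·m².
Total I = 0.4880 kg·m².
τ = F·(L/2) = (44.0)(0.351) = 15.47 N·m.
α = τ/I = 15.47/0.4880 = 31.69 rad/s².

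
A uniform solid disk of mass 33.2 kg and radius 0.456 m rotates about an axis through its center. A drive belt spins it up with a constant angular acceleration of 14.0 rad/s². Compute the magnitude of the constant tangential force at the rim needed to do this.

F ≈ 106 N

I = ½MR² = (1/2)(33.2)(0.456)² = 3.452 kg·m².
The required torque is τ = Iα = (3.452)(14.00) = 48.32 N·m.
A tangential force at the rim gives τ = FR, so F = τ/R = 48.32/0.456 = 106.0 N.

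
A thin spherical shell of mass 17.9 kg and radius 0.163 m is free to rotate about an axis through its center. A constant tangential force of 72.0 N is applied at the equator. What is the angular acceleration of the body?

α ≈ 37.0 rad/s²

I = (2/3)MR² = (2/3)(17.9)(0.163)² = 0.3171 kg·m².
τ = F R = (72.0)(0.163) = 11.74 N·m.
Newton's second law for rotation, τ = Iα, gives α = τ/I = 11.74/0.3171 = 37.02 rad/s².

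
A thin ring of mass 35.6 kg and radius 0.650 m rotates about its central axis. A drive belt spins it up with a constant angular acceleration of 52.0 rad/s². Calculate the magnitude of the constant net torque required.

τ ≈ 782 N·m

I = MR² = (35.6)(0.650)² = 15.04 kg·m².
τ = Iα = (15.04)(52.00) = 782.1 N·m.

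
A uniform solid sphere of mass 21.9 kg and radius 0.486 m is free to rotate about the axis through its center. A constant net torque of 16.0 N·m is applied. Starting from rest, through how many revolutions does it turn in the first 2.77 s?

I = (2/5)MR² = (2/5)(21.9)(0.486)² = 2.069 kg·m².
α = τ/I = 16.0/2.069 = 7.733 rad/s².
θ = ½αt² = ½(7.733)(2.77)² = 29.67 rad.
Revolutions = θ/(2π) = 4.722.

≈ 4.72 revolutions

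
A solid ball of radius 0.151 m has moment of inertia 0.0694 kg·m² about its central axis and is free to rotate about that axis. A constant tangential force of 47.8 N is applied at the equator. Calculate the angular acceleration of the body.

τ = F R = (47.8)(0.151) = 7.218 N·m.
From τ = Iα: α = 7.218/0.06940 = 104.0 rad/s².

α ≈ 104 rad/s²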